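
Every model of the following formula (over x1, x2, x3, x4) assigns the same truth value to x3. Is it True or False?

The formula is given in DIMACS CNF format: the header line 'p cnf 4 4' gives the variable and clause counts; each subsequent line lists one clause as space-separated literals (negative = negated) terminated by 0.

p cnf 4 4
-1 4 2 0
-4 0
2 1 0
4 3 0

True

Suppose x3 = False.
(¬x4) alone gives x4 = False.
That conflicts with the unit clause (x4).
So every satisfying assignment has x3 = True.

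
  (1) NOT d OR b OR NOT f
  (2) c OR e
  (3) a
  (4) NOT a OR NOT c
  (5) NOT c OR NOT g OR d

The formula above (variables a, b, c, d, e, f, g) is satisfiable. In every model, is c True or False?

False

Suppose c = true.
(a) alone gives a = true.
But (NOT a) is also a unit clause — contradiction.
So every satisfying assignment has c = False.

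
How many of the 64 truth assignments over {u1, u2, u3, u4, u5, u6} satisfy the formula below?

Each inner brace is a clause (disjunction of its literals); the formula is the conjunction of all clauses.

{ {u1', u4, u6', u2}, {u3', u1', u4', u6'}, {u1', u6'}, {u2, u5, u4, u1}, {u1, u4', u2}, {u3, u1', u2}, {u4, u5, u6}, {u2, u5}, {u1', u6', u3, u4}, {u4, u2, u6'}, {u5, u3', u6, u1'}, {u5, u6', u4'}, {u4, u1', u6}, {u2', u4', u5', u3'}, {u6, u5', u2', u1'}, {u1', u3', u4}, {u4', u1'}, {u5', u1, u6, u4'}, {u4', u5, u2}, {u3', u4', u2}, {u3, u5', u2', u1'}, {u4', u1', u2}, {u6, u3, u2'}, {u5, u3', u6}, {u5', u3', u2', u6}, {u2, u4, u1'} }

7

There are 2^6 = 64 truth assignments over (u1, u2, u3, u4, u5, u6).
Split on u6. With u6 = 1, the clauses containing u6 are satisfied and u6' drops from the rest; 5 of the 2^5 = 32 assignments to the other variables satisfy what remains.
With u6 = 0, by the same count on the reduced clause set, 2 assignments work.
(One model: u1=F, u2=F, u3=F, u4=F, u5=T, u6=F.)
Total: 5 + 2 = 7.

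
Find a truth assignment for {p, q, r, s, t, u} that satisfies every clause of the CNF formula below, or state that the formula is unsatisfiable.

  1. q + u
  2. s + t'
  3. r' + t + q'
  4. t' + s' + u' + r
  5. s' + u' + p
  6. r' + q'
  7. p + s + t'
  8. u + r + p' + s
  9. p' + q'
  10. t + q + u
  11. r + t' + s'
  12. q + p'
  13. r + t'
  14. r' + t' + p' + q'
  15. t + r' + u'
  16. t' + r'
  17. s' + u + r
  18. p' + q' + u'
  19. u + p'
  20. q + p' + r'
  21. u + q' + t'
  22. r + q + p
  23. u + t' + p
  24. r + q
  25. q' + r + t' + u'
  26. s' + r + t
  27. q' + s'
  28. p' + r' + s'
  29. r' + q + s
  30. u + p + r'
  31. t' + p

p: 0; q: 1; r: 0; s: 0; t: 0; u: 1

Try q = 1.
From the singleton clause (r'), r = 0.
From the singleton clause (p'), p = 0.
From the singleton clause (t'), t = 0.
From the singleton clause (s'), s = 0.
No clause remains; u is free.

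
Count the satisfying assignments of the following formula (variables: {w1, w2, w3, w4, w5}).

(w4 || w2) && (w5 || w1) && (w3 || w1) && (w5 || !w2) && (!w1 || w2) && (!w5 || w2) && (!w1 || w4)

4

There are 2^5 = 32 truth assignments over (w1, w2, w3, w4, w5).
Split on w4. With w4 = true, the clauses containing w4 are satisfied and !w4 drops from the rest; 3 of the 2^4 = 16 assignments to the other variables satisfy what remains.
With w4 = false, by the same count on the reduced clause set, 1 assignment works.
Total: 3 + 1 = 4.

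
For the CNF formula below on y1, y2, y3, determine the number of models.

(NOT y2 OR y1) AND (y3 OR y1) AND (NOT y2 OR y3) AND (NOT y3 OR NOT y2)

There are 2^3 = 8 truth assignments over (y1, y2, y3).
Check each against the 4 clauses (columns in the order y1, y2, y3):
  F F F  ✗ fails (y3 OR y1)
  F F T  ✓ satisfies all
  F T F  ✗ fails (NOT y2 OR y1)
  F T T  ✗ fails (NOT y2 OR y1)
  T F F  ✓ satisfies all
  T F T  ✓ satisfies all
  T T F  ✗ fails (NOT y2 OR y3)
  T T T  ✗ fails (NOT y3 OR NOT y2)
3 of the 8 rows are models.

3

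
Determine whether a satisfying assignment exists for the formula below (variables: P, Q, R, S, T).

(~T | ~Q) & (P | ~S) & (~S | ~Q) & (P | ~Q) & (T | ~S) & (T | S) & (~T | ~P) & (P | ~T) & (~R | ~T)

Branch on T: set T = 0.
The clause (~S) is unit, so S = 0.
Now (S) is unsatisfied and unit — conflict.
So T must be the other value — set T = 1.
The clause (~Q) is unit, so Q = 0.
The clause (~P) is unit, so P = 0.
Now (P) is unsatisfied and unit — conflict.
Either choice for T ends in contradiction.
No assignment satisfies every clause.

Unsatisfiable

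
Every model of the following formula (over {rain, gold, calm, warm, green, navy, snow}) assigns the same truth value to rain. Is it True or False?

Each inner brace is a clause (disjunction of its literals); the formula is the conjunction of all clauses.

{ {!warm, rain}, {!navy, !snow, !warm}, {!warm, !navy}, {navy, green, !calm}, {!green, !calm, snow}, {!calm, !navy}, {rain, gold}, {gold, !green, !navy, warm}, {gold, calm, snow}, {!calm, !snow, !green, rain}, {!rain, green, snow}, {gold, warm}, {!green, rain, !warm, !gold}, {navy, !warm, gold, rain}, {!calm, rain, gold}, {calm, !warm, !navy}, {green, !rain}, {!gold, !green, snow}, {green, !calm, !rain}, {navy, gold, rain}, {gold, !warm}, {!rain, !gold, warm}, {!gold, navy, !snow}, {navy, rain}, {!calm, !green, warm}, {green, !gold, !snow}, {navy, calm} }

False

Suppose rain = true.
(green) alone gives green = true.
Suppose warm = false.
(gold) alone gives gold = true.
But (!gold) is also a unit clause — contradiction.
So warm must be the other value — set warm = true.
(!navy) alone gives navy = false.
(gold) alone gives gold = true.
(snow) alone gives snow = true.
But (!snow) is also a unit clause — contradiction.
Neither warm = true nor warm = false works.
So every satisfying assignment has rain = False.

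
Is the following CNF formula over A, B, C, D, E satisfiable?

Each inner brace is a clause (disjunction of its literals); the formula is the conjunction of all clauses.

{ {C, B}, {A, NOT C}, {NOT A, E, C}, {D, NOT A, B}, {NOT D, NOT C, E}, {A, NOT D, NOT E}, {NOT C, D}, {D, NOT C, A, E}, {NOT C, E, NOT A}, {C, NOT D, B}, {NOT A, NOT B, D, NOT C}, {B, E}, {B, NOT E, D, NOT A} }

Yes, satisfiable

Try C = false.
(B) alone gives B = true.
Try A = false.
Try D = false.
No clause remains; E is free.
A satisfying assignment: A=false,  B=true,  C=false,  D=false,  E=false.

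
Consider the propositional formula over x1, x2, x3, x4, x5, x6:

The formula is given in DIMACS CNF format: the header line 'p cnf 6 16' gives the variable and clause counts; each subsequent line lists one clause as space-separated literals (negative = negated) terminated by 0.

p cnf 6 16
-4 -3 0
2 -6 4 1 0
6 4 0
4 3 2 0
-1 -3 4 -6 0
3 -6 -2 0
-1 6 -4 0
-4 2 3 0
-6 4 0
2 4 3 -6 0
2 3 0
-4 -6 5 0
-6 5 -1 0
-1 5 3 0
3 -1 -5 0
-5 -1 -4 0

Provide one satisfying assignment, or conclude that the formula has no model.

Case x4 = True:
From the singleton clause (¬x3), x3 = False.
From the singleton clause (x2), x2 = True.
From the singleton clause (¬x6), x6 = False.
From the singleton clause (¬x1), x1 = False.
No clause remains; x5 is free.

x1 ↦ False,  x2 ↦ True,  x3 ↦ False,  x4 ↦ True,  x5 ↦ True,  x6 ↦ False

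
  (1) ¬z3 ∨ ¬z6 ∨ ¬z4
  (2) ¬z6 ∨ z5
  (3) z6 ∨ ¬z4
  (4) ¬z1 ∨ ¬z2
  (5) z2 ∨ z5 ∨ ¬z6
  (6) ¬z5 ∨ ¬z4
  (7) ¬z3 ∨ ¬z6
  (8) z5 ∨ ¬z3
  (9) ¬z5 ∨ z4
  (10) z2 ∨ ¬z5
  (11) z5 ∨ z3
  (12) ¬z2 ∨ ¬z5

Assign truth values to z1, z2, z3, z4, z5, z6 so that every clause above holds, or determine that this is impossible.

UNSATISFIABLE

Case z6 = False:
The clause (¬z4) is unit, so z4 = False.
The clause (¬z5) is unit, so z5 = False.
The clause (¬z3) is unit, so z3 = False.
Now (z3) is unsatisfied and unit — conflict.
Undo z6 and try z6 = True.
The clause (z5) is unit, so z5 = True.
The clause (¬z4) is unit, so z4 = False.
Now (z4) is unsatisfied and unit — conflict.
Either choice for z6 ends in contradiction.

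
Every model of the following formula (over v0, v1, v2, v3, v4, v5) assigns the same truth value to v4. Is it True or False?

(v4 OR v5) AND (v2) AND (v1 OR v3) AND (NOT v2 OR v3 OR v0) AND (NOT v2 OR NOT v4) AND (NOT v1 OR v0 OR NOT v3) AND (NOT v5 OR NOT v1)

Suppose v4 = true.
From the singleton clause (v2), v2 = true.
But (NOT v2) is also a unit clause — contradiction.
So every satisfying assignment has v4 = False.

False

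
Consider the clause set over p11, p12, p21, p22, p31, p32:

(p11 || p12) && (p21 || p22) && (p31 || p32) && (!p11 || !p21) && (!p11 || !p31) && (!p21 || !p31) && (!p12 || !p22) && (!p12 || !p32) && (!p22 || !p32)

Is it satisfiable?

Try p11 = true.
The clause (!p21) is unit, so p21 = false.
The clause (p22) is unit, so p22 = true.
The clause (!p31) is unit, so p31 = false.
The clause (p32) is unit, so p32 = true.
But (!p32) is also a unit clause — contradiction.
So p11 must be the other value — set p11 = false.
The clause (p12) is unit, so p12 = true.
The clause (!p22) is unit, so p22 = false.
The clause (p21) is unit, so p21 = true.
The clause (!p31) is unit, so p31 = false.
The clause (p32) is unit, so p32 = true.
But (!p32) is also a unit clause — contradiction.
Either choice for p11 ends in contradiction.
No assignment satisfies every clause.

No, unsatisfiable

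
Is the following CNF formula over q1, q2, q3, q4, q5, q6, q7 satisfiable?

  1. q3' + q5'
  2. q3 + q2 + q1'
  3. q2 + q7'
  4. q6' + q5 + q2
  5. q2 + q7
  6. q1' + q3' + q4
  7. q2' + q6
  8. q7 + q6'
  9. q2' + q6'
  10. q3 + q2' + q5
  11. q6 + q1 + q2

No, unsatisfiable

Branch on q3: set q3 = 0.
Branch on q2: set q2 = 1.
Unit clause (q6) forces q6 = 1.
But (q6') is also a unit clause — contradiction.
Undo q2 and try q2 = 0.
Unit clause (q1') forces q1 = 0.
Unit clause (q7') forces q7 = 0.
But (q7) is also a unit clause — contradiction.
Either choice for q2 ends in contradiction.
Undo q3 and try q3 = 1.
Unit clause (q5') forces q5 = 0.
Branch on q2: set q2 = 1.
Unit clause (q6) forces q6 = 1.
But (q6') is also a unit clause — contradiction.
Undo q2 and try q2 = 0.
Unit clause (q7') forces q7 = 0.
But (q7) is also a unit clause — contradiction.
Either choice for q2 ends in contradiction.
Either choice for q3 ends in contradiction.
No assignment satisfies every clause.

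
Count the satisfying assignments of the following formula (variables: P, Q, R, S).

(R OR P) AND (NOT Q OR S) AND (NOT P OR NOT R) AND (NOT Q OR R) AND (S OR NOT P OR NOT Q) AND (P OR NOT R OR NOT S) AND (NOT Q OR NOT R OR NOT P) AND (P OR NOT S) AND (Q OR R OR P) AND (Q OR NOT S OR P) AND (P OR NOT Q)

3

There are 2^4 = 16 truth assignments over (P, Q, R, S).
Check each against the 11 clauses (columns in the order P, Q, R, S):
  F F F F  ✗ fails (R OR P)
  F F F T  ✗ fails (R OR P)
  F F T F  ✓ satisfies all
  F F T T  ✗ fails (P OR NOT R OR NOT S)
  F T F F  ✗ fails (R OR P)
  F T F T  ✗ fails (R OR P)
  F T T F  ✗ fails (NOT Q OR S)
  F T T T  ✗ fails (P OR NOT R OR NOT S)
  T F F F  ✓ satisfies all
  T F F T  ✓ satisfies all
  T F T F  ✗ fails (NOT P OR NOT R)
  T F T T  ✗ fails (NOT P OR NOT R)
  T T F F  ✗ fails (NOT Q OR S)
  T T F T  ✗ fails (NOT Q OR R)
  T T T F  ✗ fails (NOT Q OR S)
  T T T T  ✗ fails (NOT P OR NOT R)
3 of the 16 rows are models.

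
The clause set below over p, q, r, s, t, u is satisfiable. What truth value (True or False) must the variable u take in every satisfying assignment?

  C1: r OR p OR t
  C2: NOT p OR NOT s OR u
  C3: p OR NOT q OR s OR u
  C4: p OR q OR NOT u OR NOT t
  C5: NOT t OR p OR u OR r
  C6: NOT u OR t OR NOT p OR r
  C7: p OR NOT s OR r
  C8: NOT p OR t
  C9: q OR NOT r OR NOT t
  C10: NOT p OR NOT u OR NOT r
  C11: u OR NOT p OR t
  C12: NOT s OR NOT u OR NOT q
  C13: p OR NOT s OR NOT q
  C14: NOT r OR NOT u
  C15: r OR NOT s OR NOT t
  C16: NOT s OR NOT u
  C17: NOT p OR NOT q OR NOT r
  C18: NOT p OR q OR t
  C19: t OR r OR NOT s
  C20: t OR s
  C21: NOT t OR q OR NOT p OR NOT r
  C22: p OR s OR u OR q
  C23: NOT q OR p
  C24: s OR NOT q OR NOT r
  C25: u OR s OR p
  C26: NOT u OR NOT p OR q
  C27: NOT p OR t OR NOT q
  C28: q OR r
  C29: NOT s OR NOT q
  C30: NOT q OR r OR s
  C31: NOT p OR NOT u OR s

Suppose u = true.
Unit clause (NOT r) forces r = false.
Unit clause (NOT s) forces s = false.
Unit clause (t) forces t = true.
Unit clause (q) forces q = true.
Now (NOT q) is unsatisfied and unit — conflict.
So every satisfying assignment has u = False.

False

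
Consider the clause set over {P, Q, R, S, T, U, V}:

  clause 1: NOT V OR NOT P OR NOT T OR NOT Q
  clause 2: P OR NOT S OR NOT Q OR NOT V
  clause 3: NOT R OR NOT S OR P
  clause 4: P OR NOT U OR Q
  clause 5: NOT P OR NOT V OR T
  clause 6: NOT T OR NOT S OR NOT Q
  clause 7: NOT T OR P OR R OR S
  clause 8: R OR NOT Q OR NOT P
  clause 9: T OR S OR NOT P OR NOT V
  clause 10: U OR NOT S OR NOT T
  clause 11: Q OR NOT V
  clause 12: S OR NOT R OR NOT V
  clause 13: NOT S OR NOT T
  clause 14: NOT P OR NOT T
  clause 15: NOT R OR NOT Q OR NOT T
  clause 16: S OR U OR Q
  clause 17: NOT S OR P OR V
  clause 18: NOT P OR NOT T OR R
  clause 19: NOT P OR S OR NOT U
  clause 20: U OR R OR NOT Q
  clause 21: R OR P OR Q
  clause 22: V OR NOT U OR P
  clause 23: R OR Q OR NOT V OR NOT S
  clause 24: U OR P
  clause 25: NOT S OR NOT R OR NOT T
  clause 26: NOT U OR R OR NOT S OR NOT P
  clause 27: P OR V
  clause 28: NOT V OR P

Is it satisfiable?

Satisfiable

Case Q = false:
From the singleton clause (NOT V), V = false.
From the singleton clause (P), P = true.
From the singleton clause (NOT T), T = false.
Case S = true:
Case U = false:
All clauses hold; R can take either value.
A satisfying assignment: P: true, Q: false, R: true, S: true, T: false, U: false, V: false.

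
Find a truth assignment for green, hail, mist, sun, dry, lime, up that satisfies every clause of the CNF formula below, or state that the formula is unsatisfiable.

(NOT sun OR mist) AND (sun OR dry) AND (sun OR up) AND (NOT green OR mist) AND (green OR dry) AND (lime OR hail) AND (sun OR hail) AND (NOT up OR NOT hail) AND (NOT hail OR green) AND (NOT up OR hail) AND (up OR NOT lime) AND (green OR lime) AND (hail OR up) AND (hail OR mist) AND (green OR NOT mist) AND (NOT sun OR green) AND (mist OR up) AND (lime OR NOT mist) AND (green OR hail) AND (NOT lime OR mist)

Case sun = false:
The clause (dry) is unit, so dry = true.
The clause (up) is unit, so up = true.
The clause (hail) is unit, so hail = true.
Now (NOT hail) is unsatisfied and unit — conflict.
Backtrack on sun: now try sun = true.
The clause (mist) is unit, so mist = true.
The clause (green) is unit, so green = true.
The clause (lime) is unit, so lime = true.
The clause (up) is unit, so up = true.
The clause (NOT hail) is unit, so hail = false.
Now (hail) is unsatisfied and unit — conflict.
Both values of sun lead to a conflict.

UNSATISFIABLE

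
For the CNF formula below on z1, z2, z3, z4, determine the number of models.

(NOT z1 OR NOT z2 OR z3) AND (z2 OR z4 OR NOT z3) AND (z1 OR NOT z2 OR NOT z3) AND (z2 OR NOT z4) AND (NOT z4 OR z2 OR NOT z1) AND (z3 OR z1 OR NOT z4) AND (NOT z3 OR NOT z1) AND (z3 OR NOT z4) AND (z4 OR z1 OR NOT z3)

3

There are 2^4 = 16 truth assignments over (z1, z2, z3, z4).
Split on z2. With z2 = true, the clauses containing z2 are satisfied and NOT z2 drops from the rest; 1 of the 2^3 = 8 assignments to the other variables satisfy what remains.
With z2 = false, by the same count on the reduced clause set, 2 assignments work.
(One model: z1=F, z2=F, z3=F, z4=F.)
Total: 1 + 2 = 3.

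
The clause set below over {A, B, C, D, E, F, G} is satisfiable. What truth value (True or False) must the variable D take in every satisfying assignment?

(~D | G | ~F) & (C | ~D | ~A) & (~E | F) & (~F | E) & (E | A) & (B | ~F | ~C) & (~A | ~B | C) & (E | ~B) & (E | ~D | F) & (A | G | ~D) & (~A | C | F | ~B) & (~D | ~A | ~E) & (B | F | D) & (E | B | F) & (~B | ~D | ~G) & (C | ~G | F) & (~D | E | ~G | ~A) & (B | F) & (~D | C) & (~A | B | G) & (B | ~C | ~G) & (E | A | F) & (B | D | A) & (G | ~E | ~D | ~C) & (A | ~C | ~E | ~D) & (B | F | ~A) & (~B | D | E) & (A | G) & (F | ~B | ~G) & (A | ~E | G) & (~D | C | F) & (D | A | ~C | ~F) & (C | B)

Suppose D = 1.
From the singleton clause (C), C = 1.
Suppose G = 1.
From the singleton clause (~B), B = 0.
But (B) is also a unit clause — contradiction.
So G must be the other value — set G = 0.
From the singleton clause (~F), F = 0.
From the singleton clause (~E), E = 0.
But (E) is also a unit clause — contradiction.
Either choice for G ends in contradiction.
So every satisfying assignment has D = False.

False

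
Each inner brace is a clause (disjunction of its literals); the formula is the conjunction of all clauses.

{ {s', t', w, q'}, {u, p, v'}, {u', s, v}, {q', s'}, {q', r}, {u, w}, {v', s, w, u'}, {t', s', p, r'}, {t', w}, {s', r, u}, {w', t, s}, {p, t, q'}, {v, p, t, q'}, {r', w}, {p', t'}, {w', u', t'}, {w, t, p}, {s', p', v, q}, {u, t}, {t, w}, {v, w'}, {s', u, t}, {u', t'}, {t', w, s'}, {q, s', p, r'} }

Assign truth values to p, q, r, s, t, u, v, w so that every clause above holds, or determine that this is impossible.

Branch on q: set q = 0.
Branch on u: set u = 1.
(t') alone gives t = 0.
(w) alone gives w = 1.
(s) alone gives s = 1.
(v) alone gives v = 1.
Branch on p: set p = 1.
No clause remains; r is free.

p ↦ 1,  q ↦ 0,  r ↦ 0,  s ↦ 1,  t ↦ 0,  u ↦ 1,  v ↦ 1,  w ↦ 1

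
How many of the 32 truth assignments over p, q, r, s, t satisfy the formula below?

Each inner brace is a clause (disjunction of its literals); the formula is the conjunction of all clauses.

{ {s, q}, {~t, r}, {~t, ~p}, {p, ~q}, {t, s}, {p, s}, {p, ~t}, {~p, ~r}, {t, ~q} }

3

There are 2^5 = 32 truth assignments over (p, q, r, s, t).
Split on t. With t = 1, the clauses containing t are satisfied and ~t drops from the rest; 0 of the 2^4 = 16 assignments to the other variables satisfy what remains.
With t = 0, by the same count on the reduced clause set, 3 assignments work.
(One model: p=F, q=F, r=F, s=T, t=F.)
Total: 0 + 3 = 3.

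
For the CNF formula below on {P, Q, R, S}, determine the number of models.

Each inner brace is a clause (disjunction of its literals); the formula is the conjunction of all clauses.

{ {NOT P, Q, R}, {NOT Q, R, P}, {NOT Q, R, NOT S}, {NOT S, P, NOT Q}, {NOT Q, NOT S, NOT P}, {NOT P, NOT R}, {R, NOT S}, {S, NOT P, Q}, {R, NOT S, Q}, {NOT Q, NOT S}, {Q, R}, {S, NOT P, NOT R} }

4

There are 2^4 = 16 truth assignments over (P, Q, R, S).
Check each against the 12 clauses (columns in the order P, Q, R, S):
  F F F F  ✗ fails (Q OR R)
  F F F T  ✗ fails (R OR NOT S)
  F F T F  ✓ satisfies all
  F F T T  ✓ satisfies all
  F T F F  ✗ fails (NOT Q OR R OR P)
  F T F T  ✗ fails (NOT Q OR R OR P)
  F T T F  ✓ satisfies all
  F T T T  ✗ fails (NOT S OR P OR NOT Q)
  T F F F  ✗ fails (NOT P OR Q OR R)
  T F F T  ✗ fails (NOT P OR Q OR R)
  T F T F  ✗ fails (NOT P OR NOT R)
  T F T T  ✗ fails (NOT P OR NOT R)
  T T F F  ✓ satisfies all
  T T F T  ✗ fails (NOT Q OR R OR NOT S)
  T T T F  ✗ fails (NOT P OR NOT R)
  T T T T  ✗ fails (NOT Q OR NOT S OR NOT P)
4 of the 16 rows are models.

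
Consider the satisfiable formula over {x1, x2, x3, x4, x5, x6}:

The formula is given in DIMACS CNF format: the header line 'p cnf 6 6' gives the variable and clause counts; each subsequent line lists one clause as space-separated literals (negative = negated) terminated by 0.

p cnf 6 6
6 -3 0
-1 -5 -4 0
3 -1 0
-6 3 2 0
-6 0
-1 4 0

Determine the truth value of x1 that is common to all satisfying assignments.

False

Suppose x1 = True.
The clause (x3) is unit, so x3 = True.
The clause (x6) is unit, so x6 = True.
Now (¬x6) is unsatisfied and unit — conflict.
So every satisfying assignment has x1 = False.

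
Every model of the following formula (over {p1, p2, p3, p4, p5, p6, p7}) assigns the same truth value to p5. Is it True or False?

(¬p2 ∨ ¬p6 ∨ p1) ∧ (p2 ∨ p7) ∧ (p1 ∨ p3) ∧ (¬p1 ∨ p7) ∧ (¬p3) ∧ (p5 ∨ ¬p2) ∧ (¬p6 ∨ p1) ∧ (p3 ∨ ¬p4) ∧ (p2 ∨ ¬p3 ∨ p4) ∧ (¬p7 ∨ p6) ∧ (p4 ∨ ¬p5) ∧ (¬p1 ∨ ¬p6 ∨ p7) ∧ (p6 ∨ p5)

False

Suppose p5 = True.
The clause (¬p3) is unit, so p3 = False.
The clause (p1) is unit, so p1 = True.
The clause (p7) is unit, so p7 = True.
The clause (¬p4) is unit, so p4 = False.
Now (p4) is unsatisfied and unit — conflict.
So every satisfying assignment has p5 = False.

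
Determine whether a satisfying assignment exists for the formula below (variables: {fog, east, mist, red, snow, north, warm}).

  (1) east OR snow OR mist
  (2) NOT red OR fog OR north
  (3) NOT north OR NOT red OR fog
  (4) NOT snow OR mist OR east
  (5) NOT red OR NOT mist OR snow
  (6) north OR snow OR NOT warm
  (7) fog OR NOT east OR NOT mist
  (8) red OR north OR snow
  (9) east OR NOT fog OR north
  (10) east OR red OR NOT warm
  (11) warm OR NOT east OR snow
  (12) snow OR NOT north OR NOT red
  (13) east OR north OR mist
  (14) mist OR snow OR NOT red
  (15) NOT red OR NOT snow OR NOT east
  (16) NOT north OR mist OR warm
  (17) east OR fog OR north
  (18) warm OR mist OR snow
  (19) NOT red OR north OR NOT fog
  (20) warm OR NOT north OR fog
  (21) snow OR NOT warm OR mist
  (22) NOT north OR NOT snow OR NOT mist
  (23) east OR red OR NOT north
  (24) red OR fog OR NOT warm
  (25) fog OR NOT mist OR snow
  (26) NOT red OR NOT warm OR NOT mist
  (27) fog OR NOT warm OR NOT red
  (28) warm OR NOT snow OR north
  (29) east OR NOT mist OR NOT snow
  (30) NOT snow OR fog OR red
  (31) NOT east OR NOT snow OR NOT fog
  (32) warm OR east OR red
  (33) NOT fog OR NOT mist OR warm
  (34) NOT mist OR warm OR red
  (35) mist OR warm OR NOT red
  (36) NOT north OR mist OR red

Yes, satisfiable

Try east = true.
Try fog = true.
(NOT snow) alone gives snow = false.
(warm) alone gives warm = true.
(north) alone gives north = true.
(NOT red) alone gives red = false.
(mist) alone gives mist = true.
All clauses are satisfied.
A satisfying assignment: fog=true, east=true, mist=true, red=false, snow=false, north=true, warm=true.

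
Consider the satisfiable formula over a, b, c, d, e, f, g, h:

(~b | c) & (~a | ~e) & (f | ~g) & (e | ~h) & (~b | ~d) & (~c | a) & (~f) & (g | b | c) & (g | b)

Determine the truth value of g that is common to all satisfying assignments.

Suppose g = 1.
From the singleton clause (f), f = 1.
Now (~f) is unsatisfied and unit — conflict.
So every satisfying assignment has g = False.

False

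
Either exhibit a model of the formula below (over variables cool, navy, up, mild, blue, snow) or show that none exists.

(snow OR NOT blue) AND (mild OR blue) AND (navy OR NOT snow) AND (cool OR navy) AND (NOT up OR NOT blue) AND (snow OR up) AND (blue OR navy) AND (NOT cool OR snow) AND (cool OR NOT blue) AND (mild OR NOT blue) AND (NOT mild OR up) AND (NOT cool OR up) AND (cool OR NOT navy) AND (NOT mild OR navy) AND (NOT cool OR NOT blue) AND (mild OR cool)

Branch on snow: set snow = true.
(navy) alone gives navy = true.
(cool) alone gives cool = true.
(up) alone gives up = true.
(NOT blue) alone gives blue = false.
(mild) alone gives mild = true.
This assignment satisfies each clause.

cool: true,  navy: true,  up: true,  mild: true,  blue: false,  snow: true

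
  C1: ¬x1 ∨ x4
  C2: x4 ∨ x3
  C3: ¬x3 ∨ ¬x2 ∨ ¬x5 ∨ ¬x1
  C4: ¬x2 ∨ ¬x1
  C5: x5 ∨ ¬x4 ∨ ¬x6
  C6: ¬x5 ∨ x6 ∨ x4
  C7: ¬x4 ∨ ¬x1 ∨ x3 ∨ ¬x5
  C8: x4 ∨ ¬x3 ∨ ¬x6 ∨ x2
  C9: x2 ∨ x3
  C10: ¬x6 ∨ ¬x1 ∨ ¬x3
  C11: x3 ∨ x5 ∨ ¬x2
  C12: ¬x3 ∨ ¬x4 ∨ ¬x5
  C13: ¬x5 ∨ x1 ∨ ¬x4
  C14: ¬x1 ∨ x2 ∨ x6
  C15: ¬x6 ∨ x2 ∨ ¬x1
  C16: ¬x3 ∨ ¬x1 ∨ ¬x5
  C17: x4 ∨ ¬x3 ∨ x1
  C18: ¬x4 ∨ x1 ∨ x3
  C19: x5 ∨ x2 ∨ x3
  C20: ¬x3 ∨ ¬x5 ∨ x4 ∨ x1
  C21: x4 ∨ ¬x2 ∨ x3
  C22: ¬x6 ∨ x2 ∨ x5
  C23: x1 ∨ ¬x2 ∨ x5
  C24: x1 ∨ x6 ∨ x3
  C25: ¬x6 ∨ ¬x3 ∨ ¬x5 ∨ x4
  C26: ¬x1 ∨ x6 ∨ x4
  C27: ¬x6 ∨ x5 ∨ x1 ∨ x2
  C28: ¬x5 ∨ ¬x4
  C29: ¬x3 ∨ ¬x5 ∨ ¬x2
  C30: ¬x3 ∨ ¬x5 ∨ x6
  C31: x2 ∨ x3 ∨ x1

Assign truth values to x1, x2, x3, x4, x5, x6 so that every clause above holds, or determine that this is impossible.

x1 ↦ False; x2 ↦ False; x3 ↦ True; x4 ↦ True; x5 ↦ False; x6 ↦ False

Case x1 = False:
Case x4 = True:
(¬x5) alone gives x5 = False.
(¬x6) alone gives x6 = False.
(x3) alone gives x3 = True.
(¬x2) alone gives x2 = False.
This assignment satisfies each clause.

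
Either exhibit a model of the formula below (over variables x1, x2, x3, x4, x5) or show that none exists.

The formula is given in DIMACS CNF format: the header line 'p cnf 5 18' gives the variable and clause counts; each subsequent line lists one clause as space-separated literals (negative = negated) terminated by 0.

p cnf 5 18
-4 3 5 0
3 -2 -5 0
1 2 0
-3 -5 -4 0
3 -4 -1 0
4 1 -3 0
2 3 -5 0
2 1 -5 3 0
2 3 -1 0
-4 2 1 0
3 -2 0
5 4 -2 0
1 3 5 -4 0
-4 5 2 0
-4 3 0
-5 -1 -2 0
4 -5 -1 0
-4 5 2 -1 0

Case x1 = True:
Case x3 = True:
Case x5 = False:
Case x4 = False:
From the singleton clause (¬x2), x2 = False.
All clauses are satisfied.

x1=True,  x2=False,  x3=True,  x4=False,  x5=False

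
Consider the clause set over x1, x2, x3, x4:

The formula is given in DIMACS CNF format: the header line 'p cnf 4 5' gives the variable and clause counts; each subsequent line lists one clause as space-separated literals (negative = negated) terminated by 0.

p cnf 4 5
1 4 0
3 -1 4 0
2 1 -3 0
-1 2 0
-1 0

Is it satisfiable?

From the singleton clause (¬x1), x1 = False.
From the singleton clause (x4), x4 = True.
Case x2 = False:
From the singleton clause (¬x3), x3 = False.
Every clause now holds.
A satisfying assignment: x1 ↦ False,  x2 ↦ False,  x3 ↦ False,  x4 ↦ True.

Yes, satisfiable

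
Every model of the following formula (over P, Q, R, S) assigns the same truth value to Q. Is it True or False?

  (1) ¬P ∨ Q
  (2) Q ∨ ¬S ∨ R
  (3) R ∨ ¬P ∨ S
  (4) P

Suppose Q = False.
The clause (¬P) is unit, so P = False.
But (P) is also a unit clause — contradiction.
So every satisfying assignment has Q = True.

True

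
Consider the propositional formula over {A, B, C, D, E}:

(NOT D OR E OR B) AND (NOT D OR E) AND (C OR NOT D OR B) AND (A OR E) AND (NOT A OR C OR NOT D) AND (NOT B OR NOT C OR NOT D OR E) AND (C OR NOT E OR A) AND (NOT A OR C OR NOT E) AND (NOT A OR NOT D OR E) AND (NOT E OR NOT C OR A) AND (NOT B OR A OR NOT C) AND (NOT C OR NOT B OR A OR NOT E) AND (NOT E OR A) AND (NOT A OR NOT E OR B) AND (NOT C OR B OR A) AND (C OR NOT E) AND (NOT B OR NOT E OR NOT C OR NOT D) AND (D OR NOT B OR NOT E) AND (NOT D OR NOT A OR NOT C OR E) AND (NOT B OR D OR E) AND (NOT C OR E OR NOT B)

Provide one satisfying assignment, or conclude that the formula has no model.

Branch on D: set D = false.
Branch on A: set A = true.
Branch on C: set C = true.
Branch on E: set E = false.
The clause (NOT B) is unit, so B = false.
Every clause now holds.

A: true; B: false; C: true; D: false; E: false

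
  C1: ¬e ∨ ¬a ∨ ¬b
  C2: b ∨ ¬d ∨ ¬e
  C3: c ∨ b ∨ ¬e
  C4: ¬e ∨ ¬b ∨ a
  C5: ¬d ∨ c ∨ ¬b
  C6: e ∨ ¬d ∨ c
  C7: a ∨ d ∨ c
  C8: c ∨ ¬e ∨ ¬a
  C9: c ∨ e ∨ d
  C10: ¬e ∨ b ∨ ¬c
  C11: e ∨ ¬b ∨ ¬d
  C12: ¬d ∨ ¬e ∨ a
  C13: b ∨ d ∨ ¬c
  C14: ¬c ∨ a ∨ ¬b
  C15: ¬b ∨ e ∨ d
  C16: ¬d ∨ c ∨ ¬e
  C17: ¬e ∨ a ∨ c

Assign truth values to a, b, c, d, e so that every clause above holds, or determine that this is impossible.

Try e = False.
Try d = True.
From the singleton clause (c), c = True.
From the singleton clause (¬b), b = False.
All clauses hold; a can take either value.

a: False, b: False, c: True, d: True, e: False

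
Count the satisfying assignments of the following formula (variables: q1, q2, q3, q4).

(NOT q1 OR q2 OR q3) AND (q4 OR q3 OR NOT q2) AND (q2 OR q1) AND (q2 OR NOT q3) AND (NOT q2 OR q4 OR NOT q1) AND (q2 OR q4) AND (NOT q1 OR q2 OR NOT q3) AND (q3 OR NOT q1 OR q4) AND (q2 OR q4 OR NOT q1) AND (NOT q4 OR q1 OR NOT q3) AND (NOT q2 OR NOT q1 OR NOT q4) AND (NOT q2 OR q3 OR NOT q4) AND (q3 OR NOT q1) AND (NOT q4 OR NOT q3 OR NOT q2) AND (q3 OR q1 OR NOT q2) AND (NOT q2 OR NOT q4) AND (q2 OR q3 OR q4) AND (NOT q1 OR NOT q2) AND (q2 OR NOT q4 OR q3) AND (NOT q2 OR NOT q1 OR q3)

1

There are 2^4 = 16 truth assignments over (q1, q2, q3, q4).
Split on q2. With q2 = true, the clauses containing q2 are satisfied and NOT q2 drops from the rest; 1 of the 2^3 = 8 assignments to the other variables satisfy what remains.
With q2 = false, by the same count on the reduced clause set, 0 assignments work.
(One model: q1=F, q2=T, q3=T, q4=F.)
Total: 1 + 0 = 1.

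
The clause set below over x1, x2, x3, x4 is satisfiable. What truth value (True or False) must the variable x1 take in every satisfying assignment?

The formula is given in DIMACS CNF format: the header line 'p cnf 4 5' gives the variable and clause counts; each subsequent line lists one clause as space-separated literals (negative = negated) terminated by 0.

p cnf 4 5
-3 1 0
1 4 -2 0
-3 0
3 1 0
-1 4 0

Suppose x1 = False.
(¬x3) alone gives x3 = False.
That conflicts with the unit clause (x3).
So every satisfying assignment has x1 = True.

True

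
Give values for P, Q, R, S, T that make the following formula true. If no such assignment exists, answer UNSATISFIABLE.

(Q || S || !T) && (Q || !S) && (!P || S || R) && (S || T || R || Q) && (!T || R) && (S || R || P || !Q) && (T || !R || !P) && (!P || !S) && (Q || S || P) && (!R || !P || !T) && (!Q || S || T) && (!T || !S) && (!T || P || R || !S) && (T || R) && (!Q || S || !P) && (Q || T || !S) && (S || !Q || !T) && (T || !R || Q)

Case Q = true:
Case T = false:
From the singleton clause (S), S = true.
From the singleton clause (!P), P = false.
From the singleton clause (R), R = true.
This assignment satisfies each clause.

P ↦ false; Q ↦ true; R ↦ true; S ↦ true; T ↦ false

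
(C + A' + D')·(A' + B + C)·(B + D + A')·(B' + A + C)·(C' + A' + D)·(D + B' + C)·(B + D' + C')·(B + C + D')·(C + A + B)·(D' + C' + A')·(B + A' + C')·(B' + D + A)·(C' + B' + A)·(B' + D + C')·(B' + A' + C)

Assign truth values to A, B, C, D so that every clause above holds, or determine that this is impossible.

Suppose C = 1.
Suppose A = 0.
From the singleton clause (B'), B = 0.
From the singleton clause (D'), D = 0.
Every clause now holds.

A ↦ 0, B ↦ 0, C ↦ 1, D ↦ 0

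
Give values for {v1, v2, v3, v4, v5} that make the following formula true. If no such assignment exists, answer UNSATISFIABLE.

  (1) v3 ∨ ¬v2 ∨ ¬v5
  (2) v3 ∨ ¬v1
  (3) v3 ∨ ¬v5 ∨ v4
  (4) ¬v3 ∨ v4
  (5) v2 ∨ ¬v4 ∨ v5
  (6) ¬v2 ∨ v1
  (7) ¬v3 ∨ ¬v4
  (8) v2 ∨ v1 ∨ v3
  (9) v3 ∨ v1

Case v3 = True:
The clause (v4) is unit, so v4 = True.
But (¬v4) is also a unit clause — contradiction.
That branch fails; take v3 = False instead.
The clause (¬v1) is unit, so v1 = False.
But (v1) is also a unit clause — contradiction.
Either choice for v3 ends in contradiction.

UNSATISFIABLE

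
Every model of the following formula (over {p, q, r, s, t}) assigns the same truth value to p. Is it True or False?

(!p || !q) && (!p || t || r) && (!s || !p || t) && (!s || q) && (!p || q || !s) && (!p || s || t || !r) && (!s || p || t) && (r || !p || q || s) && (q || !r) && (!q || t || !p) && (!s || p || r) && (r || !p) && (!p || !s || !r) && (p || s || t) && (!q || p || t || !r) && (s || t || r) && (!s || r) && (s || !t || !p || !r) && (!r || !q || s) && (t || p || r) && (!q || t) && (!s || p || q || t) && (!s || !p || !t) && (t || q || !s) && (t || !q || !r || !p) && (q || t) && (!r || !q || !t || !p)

False

Suppose p = true.
The clause (!q) is unit, so q = false.
The clause (!s) is unit, so s = false.
The clause (r) is unit, so r = true.
That conflicts with the unit clause (!r).
So every satisfying assignment has p = False.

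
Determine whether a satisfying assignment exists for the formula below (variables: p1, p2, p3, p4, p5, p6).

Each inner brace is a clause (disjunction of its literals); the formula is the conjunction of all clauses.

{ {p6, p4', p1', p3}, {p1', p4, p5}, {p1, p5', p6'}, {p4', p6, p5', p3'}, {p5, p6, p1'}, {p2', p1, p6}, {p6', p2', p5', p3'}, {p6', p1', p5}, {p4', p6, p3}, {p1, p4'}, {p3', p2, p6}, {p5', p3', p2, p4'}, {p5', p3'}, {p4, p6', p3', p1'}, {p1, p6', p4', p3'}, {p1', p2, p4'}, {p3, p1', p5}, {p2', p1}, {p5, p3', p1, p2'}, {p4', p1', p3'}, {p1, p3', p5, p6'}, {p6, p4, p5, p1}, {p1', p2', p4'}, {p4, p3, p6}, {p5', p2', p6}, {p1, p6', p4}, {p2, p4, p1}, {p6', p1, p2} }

Yes, satisfiable

Try p1 = 1.
Try p4 = 0.
Unit clause (p5) forces p5 = 1.
Unit clause (p3') forces p3 = 0.
Unit clause (p6) forces p6 = 1.
Every clause is now satisfied; p2 is unconstrained.
A satisfying assignment: p1: 1, p2: 1, p3: 0, p4: 0, p5: 1, p6: 1.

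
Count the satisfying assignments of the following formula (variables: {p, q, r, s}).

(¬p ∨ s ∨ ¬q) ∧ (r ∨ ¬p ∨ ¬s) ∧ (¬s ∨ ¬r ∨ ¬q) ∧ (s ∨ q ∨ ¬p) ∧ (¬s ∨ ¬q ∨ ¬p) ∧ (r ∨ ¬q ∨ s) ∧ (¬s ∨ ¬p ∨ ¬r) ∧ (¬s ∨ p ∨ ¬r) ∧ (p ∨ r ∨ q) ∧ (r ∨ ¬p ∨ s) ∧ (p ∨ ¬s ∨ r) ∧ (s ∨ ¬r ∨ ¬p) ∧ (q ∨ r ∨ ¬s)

There are 2^4 = 16 truth assignments over (p, q, r, s).
Check each against the 13 clauses (columns in the order p, q, r, s):
  F F F F  ✗ fails (p ∨ r ∨ q)
  F F F T  ✗ fails (p ∨ r ∨ q)
  F F T F  ✓ satisfies all
  F F T T  ✗ fails (¬s ∨ p ∨ ¬r)
  F T F F  ✗ fails (r ∨ ¬q ∨ s)
  F T F T  ✗ fails (p ∨ ¬s ∨ r)
  F T T F  ✓ satisfies all
  F T T T  ✗ fails (¬s ∨ ¬r ∨ ¬q)
  T F F F  ✗ fails (s ∨ q ∨ ¬p)
  T F F T  ✗ fails (r ∨ ¬p ∨ ¬s)
  T F T F  ✗ fails (s ∨ q ∨ ¬p)
  T F T T  ✗ fails (¬s ∨ ¬p ∨ ¬r)
  T T F F  ✗ fails (¬p ∨ s ∨ ¬q)
  T T F T  ✗ fails (r ∨ ¬p ∨ ¬s)
  T T T F  ✗ fails (¬p ∨ s ∨ ¬q)
  T T T T  ✗ fails (¬s ∨ ¬r ∨ ¬q)
2 of the 16 rows are models.

2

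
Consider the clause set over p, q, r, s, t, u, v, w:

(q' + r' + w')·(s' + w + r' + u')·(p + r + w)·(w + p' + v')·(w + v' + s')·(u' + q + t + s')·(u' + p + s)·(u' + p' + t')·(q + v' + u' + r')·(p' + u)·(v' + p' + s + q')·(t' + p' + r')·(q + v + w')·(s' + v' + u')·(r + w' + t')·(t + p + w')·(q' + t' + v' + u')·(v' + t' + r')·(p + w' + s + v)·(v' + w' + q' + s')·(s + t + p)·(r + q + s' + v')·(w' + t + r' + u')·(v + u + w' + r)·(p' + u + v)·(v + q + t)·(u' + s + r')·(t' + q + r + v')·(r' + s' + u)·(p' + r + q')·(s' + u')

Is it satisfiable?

Yes, satisfiable

Branch on p: set p = 1.
The clause (u) is unit, so u = 1.
The clause (t') is unit, so t = 0.
The clause (s') is unit, so s = 0.
The clause (r') is unit, so r = 0.
The clause (q') is unit, so q = 0.
The clause (v) is unit, so v = 1.
The clause (w) is unit, so w = 1.
This assignment satisfies each clause.
A satisfying assignment: p: 1; q: 0; r: 0; s: 0; t: 0; u: 1; v: 1; w: 1.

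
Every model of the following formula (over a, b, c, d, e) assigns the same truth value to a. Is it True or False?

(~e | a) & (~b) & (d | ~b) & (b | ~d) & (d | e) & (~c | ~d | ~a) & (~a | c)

True

Suppose a = 0.
Unit clause (~e) forces e = 0.
Unit clause (~b) forces b = 0.
Unit clause (~d) forces d = 0.
Now (d) is unsatisfied and unit — conflict.
So every satisfying assignment has a = True.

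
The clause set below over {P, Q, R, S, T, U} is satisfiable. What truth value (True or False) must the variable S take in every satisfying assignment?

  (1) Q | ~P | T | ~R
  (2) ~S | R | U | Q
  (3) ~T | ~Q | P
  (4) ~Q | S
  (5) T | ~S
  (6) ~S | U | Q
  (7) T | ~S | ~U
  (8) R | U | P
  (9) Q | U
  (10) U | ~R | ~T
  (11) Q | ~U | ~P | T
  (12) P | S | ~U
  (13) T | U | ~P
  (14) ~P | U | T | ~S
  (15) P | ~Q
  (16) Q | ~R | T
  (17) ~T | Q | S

True

Suppose S = 0.
From the singleton clause (~Q), Q = 0.
From the singleton clause (U), U = 1.
From the singleton clause (P), P = 1.
From the singleton clause (T), T = 1.
Now (~T) is unsatisfied and unit — conflict.
So every satisfying assignment has S = True.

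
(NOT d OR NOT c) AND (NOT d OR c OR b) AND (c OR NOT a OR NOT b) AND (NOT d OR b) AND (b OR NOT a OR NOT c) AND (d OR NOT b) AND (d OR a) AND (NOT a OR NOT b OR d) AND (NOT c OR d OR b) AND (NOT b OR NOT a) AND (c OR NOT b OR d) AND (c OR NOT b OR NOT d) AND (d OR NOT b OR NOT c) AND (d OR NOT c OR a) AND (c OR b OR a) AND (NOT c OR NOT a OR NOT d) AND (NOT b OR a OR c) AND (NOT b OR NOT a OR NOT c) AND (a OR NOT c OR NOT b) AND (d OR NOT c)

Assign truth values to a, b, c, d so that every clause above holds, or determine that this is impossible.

a: true,  b: false,  c: false,  d: false

Branch on d: set d = false.
Unit clause (NOT b) forces b = false.
Unit clause (a) forces a = true.
Unit clause (NOT c) forces c = false.
This assignment satisfies each clause.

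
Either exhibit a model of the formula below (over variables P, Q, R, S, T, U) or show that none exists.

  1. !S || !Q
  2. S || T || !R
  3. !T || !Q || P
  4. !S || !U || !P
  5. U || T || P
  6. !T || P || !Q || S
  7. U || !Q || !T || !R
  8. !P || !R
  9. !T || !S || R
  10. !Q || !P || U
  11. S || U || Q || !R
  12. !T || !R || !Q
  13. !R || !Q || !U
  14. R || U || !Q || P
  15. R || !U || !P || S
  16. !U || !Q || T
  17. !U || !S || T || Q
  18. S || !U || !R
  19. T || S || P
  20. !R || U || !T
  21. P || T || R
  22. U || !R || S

P ↦ true,  Q ↦ false,  R ↦ false,  S ↦ false,  T ↦ false,  U ↦ false

Branch on S: set S = false.
Branch on T: set T = false.
The clause (!R) is unit, so R = false.
The clause (P) is unit, so P = true.
The clause (!U) is unit, so U = false.
The clause (!Q) is unit, so Q = false.
All clauses are satisfied.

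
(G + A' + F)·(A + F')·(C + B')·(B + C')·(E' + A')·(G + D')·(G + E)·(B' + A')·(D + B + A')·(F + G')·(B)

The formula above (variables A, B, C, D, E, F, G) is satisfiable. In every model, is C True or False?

True

Suppose C = 0.
From the singleton clause (B'), B = 0.
That conflicts with the unit clause (B).
So every satisfying assignment has C = True.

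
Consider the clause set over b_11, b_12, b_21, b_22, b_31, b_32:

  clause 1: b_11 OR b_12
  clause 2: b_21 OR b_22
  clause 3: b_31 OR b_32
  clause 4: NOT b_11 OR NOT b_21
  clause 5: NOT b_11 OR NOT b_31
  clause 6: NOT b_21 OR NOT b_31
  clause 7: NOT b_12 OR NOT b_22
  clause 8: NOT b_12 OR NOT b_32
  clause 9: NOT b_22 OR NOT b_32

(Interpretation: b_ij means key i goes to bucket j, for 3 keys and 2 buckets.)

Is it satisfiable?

Try b_11 = true.
From the singleton clause (NOT b_21), b_21 = false.
From the singleton clause (b_22), b_22 = true.
From the singleton clause (NOT b_31), b_31 = false.
From the singleton clause (b_32), b_32 = true.
Now (NOT b_32) is unsatisfied and unit — conflict.
That branch fails; take b_11 = false instead.
From the singleton clause (b_12), b_12 = true.
From the singleton clause (NOT b_22), b_22 = false.
From the singleton clause (b_21), b_21 = true.
From the singleton clause (NOT b_31), b_31 = false.
From the singleton clause (b_32), b_32 = true.
Now (NOT b_32) is unsatisfied and unit — conflict.
Both values of b_11 lead to a conflict.
No assignment satisfies every clause.

No, unsatisfiable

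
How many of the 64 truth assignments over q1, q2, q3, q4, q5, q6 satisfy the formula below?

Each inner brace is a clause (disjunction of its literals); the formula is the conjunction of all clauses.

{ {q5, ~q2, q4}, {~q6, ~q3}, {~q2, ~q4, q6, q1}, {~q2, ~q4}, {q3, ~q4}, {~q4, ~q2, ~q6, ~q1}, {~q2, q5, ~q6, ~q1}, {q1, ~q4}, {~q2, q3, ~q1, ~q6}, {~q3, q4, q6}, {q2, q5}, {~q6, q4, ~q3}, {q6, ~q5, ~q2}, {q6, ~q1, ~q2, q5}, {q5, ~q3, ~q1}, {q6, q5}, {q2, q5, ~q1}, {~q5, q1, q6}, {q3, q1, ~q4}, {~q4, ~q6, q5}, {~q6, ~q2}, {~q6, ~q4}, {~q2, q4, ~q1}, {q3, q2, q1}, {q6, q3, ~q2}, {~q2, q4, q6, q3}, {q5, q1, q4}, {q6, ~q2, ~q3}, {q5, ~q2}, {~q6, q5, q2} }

3

There are 2^6 = 64 truth assignments over (q1, q2, q3, q4, q5, q6).
Split on q2. With q2 = 1, the clauses containing q2 are satisfied and ~q2 drops from the rest; 0 of the 2^5 = 32 assignments to the other variables satisfy what remains.
With q2 = 0, by the same count on the reduced clause set, 3 assignments work.
Total: 0 + 3 = 3.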